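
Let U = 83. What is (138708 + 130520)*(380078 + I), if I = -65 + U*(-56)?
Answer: 101058768220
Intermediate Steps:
I = -4713 (I = -65 + 83*(-56) = -65 - 4648 = -4713)
(138708 + 130520)*(380078 + I) = (138708 + 130520)*(380078 - 4713) = 269228*375365 = 101058768220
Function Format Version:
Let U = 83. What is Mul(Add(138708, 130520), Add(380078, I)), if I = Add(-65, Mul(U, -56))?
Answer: 101058768220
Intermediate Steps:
I = -4713 (I = Add(-65, Mul(83, -56)) = Add(-65, -4648) = -4713)
Mul(Add(138708, 130520), Add(380078, I)) = Mul(Add(138708, 130520), Add(380078, -4713)) = Mul(269228, 375365) = 101058768220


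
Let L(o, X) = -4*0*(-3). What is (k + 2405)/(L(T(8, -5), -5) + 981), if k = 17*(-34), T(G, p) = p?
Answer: 203/109 ≈ 1.8624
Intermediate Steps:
L(o, X) = 0 (L(o, X) = 0*(-3) = 0)
k = -578
(k + 2405)/(L(T(8, -5), -5) + 981) = (-578 + 2405)/(0 + 981) = 1827/981 = 1827*(1/981) = 203/109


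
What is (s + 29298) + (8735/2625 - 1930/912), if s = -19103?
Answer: 271219223/26600 ≈ 10196.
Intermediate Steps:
(s + 29298) + (8735/2625 - 1930/912) = (-19103 + 29298) + (8735/2625 - 1930/912) = 10195 + (8735*(1/2625) - 1930*1/912) = 10195 + (1747/525 - 965/456) = 10195 + 32223/26600 = 271219223/26600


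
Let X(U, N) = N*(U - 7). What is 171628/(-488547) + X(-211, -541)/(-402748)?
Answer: -63370544915/98380663578 ≈ -0.64414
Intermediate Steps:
X(U, N) = N*(-7 + U)
171628/(-488547) + X(-211, -541)/(-402748) = 171628/(-488547) - 541*(-7 - 211)/(-402748) = 171628*(-1/488547) - 541*(-218)*(-1/402748) = -171628/488547 + 117938*(-1/402748) = -171628/488547 - 58969/201374 = -63370544915/98380663578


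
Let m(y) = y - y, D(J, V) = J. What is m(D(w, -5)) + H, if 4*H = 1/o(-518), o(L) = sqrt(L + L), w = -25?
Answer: -I*sqrt(259)/2072 ≈ -0.0077671*I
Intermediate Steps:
o(L) = sqrt(2)*sqrt(L) (o(L) = sqrt(2*L) = sqrt(2)*sqrt(L))
m(y) = 0
H = -I*sqrt(259)/2072 (H = 1/(4*((sqrt(2)*sqrt(-518)))) = 1/(4*((sqrt(2)*(I*sqrt(518))))) = 1/(4*((2*I*sqrt(259)))) = (-I*sqrt(259)/518)/4 = -I*sqrt(259)/2072 ≈ -0.0077671*I)
m(D(w, -5)) + H = 0 - I*sqrt(259)/2072 = -I*sqrt(259)/2072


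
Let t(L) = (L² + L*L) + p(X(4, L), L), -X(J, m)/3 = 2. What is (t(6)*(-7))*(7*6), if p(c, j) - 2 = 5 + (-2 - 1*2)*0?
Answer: -23226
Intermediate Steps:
X(J, m) = -6 (X(J, m) = -3*2 = -6)
p(c, j) = 7 (p(c, j) = 2 + (5 + (-2 - 1*2)*0) = 2 + (5 + (-2 - 2)*0) = 2 + (5 - 4*0) = 2 + (5 + 0) = 2 + 5 = 7)
t(L) = 7 + 2*L² (t(L) = (L² + L*L) + 7 = (L² + L²) + 7 = 2*L² + 7 = 7 + 2*L²)
(t(6)*(-7))*(7*6) = ((7 + 2*6²)*(-7))*(7*6) = ((7 + 2*36)*(-7))*42 = ((7 + 72)*(-7))*42 = (79*(-7))*42 = -553*42 = -23226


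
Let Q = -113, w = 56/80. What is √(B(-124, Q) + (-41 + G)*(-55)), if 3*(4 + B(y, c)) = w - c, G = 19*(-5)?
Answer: √751390/10 ≈ 86.683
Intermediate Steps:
w = 7/10 (w = 56*(1/80) = 7/10 ≈ 0.70000)
G = -95
B(y, c) = -113/30 - c/3 (B(y, c) = -4 + (7/10 - c)/3 = -4 + (7/30 - c/3) = -113/30 - c/3)
√(B(-124, Q) + (-41 + G)*(-55)) = √((-113/30 - ⅓*(-113)) + (-41 - 95)*(-55)) = √((-113/30 + 113/3) - 136*(-55)) = √(339/10 + 7480) = √(75139/10) = √751390/10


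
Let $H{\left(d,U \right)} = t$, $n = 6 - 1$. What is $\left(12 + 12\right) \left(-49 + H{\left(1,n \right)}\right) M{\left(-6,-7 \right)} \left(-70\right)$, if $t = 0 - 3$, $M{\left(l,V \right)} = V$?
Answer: $-611520$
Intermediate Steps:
$t = -3$ ($t = 0 - 3 = -3$)
$n = 5$ ($n = 6 - 1 = 5$)
$H{\left(d,U \right)} = -3$
$\left(12 + 12\right) \left(-49 + H{\left(1,n \right)}\right) M{\left(-6,-7 \right)} \left(-70\right) = \left(12 + 12\right) \left(-49 - 3\right) \left(-7\right) \left(-70\right) = 24 \left(-52\right) \left(-7\right) \left(-70\right) = \left(-1248\right) \left(-7\right) \left(-70\right) = 8736 \left(-70\right) = -611520$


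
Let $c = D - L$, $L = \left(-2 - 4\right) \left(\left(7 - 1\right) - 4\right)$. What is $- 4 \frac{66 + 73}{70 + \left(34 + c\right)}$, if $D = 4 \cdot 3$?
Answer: $- \frac{139}{32} \approx -4.3438$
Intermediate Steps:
$D = 12$
$L = -12$ ($L = - 6 \left(\left(7 - 1\right) - 4\right) = - 6 \left(6 - 4\right) = \left(-6\right) 2 = -12$)
$c = 24$ ($c = 12 - -12 = 12 + 12 = 24$)
$- 4 \frac{66 + 73}{70 + \left(34 + c\right)} = - 4 \frac{66 + 73}{70 + \left(34 + 24\right)} = - 4 \frac{139}{70 + 58} = - 4 \cdot \frac{139}{128} = - 4 \cdot 139 \cdot \frac{1}{128} = \left(-4\right) \frac{139}{128} = - \frac{139}{32}$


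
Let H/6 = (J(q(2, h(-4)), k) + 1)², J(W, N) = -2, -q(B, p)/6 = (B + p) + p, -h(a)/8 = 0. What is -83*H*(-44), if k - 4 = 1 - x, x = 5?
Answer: 21912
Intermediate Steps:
h(a) = 0 (h(a) = -8*0 = 0)
k = 0 (k = 4 + (1 - 1*5) = 4 + (1 - 5) = 4 - 4 = 0)
q(B, p) = -12*p - 6*B (q(B, p) = -6*((B + p) + p) = -6*(B + 2*p) = -12*p - 6*B)
H = 6 (H = 6*(-2 + 1)² = 6*(-1)² = 6*1 = 6)
-83*H*(-44) = -83*6*(-44) = -498*(-44) = 21912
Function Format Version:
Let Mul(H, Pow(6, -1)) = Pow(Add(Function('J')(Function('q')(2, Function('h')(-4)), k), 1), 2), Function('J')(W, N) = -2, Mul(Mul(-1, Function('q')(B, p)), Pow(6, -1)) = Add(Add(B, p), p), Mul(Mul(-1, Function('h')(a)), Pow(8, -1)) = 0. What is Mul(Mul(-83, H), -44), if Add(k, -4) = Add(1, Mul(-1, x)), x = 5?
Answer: 21912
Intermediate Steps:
Function('h')(a) = 0 (Function('h')(a) = Mul(-8, 0) = 0)
k = 0 (k = Add(4, Add(1, Mul(-1, 5))) = Add(4, Add(1, -5)) = Add(4, -4) = 0)
Function('q')(B, p) = Add(Mul(-12, p), Mul(-6, B)) (Function('q')(B, p) = Mul(-6, Add(Add(B, p), p)) = Mul(-6, Add(B, Mul(2, p))) = Add(Mul(-12, p), Mul(-6, B)))
H = 6 (H = Mul(6, Pow(Add(-2, 1), 2)) = Mul(6, Pow(-1, 2)) = Mul(6, 1) = 6)
Mul(Mul(-83, H), -44) = Mul(Mul(-83, 6), -44) = Mul(-498, -44) = 21912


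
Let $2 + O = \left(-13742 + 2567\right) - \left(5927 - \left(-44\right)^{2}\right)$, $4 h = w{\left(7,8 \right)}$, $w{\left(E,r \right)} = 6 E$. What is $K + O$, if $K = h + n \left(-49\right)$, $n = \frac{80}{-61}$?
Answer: $- \frac{1841375}{122} \approx -15093.0$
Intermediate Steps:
$n = - \frac{80}{61}$ ($n = 80 \left(- \frac{1}{61}\right) = - \frac{80}{61} \approx -1.3115$)
$h = \frac{21}{2}$ ($h = \frac{6 \cdot 7}{4} = \frac{1}{4} \cdot 42 = \frac{21}{2} \approx 10.5$)
$K = \frac{9121}{122}$ ($K = \frac{21}{2} - - \frac{3920}{61} = \frac{21}{2} + \frac{3920}{61} = \frac{9121}{122} \approx 74.762$)
$O = -15168$ ($O = -2 + \left(\left(-13742 + 2567\right) - \left(5927 - \left(-44\right)^{2}\right)\right) = -2 + \left(-11175 + \left(1936 - 5927\right)\right) = -2 - 15166 = -15168$)
$K + O = \frac{9121}{122} - 15168 = - \frac{1841375}{122}$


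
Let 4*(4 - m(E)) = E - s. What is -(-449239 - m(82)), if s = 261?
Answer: 1797151/4 ≈ 4.4929e+5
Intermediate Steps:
m(E) = 277/4 - E/4 (m(E) = 4 - (E - 1*261)/4 = 4 - (E - 261)/4 = 4 - (-261 + E)/4 = 4 + (261/4 - E/4) = 277/4 - E/4)
-(-449239 - m(82)) = -(-449239 - (277/4 - 1/4*82)) = -(-449239 - (277/4 - 41/2)) = -(-449239 - 1*195/4) = -(-449239 - 195/4) = -1*(-1797151/4) = 1797151/4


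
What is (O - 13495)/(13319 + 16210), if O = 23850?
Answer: 10355/29529 ≈ 0.35067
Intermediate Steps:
(O - 13495)/(13319 + 16210) = (23850 - 13495)/(13319 + 16210) = 10355/29529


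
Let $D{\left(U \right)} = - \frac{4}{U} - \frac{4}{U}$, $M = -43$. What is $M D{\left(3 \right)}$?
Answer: $\frac{344}{3} \approx 114.67$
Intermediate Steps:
$D{\left(U \right)} = - \frac{8}{U}$
$M D{\left(3 \right)} = - 43 \left(- \frac{8}{3}\right) = - 43 \left(\left(-8\right) \frac{1}{3}\right) = \left(-43\right) \left(- \frac{8}{3}\right) = \frac{344}{3}$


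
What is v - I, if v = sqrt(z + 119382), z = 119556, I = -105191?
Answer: 105191 + sqrt(238938) ≈ 1.0568e+5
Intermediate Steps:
v = sqrt(238938) (v = sqrt(119556 + 119382) = sqrt(238938) ≈ 488.81)
v - I = sqrt(238938) - 1*(-105191) = sqrt(238938) + 105191 = 105191 + sqrt(238938)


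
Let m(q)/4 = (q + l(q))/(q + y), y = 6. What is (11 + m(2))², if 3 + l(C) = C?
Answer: 529/4 ≈ 132.25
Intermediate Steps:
l(C) = -3 + C
m(q) = 4*(-3 + 2*q)/(6 + q) (m(q) = 4*((q + (-3 + q))/(q + 6)) = 4*((-3 + 2*q)/(6 + q)) = 4*(-3 + 2*q)/(6 + q))
(11 + m(2))² = (11 + 4*(-3 + 2*2)/(6 + 2))² = (11 + 4*(-3 + 4)/8)² = (11 + 4*(⅛)*1)² = (11 + ½)² = (23/2)² = 529/4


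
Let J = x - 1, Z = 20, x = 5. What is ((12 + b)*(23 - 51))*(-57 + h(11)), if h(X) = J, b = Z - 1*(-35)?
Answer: 99428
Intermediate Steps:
b = 55 (b = 20 - 1*(-35) = 20 + 35 = 55)
J = 4 (J = 5 - 1 = 4)
h(X) = 4
((12 + b)*(23 - 51))*(-57 + h(11)) = ((12 + 55)*(23 - 51))*(-57 + 4) = (67*(-28))*(-53) = -1876*(-53) = 99428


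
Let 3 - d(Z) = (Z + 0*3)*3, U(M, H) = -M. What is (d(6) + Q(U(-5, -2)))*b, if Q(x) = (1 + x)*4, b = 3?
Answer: 27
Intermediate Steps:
d(Z) = 3 - 3*Z (d(Z) = 3 - (Z + 0*3)*3 = 3 - (Z + 0)*3 = 3 - Z*3 = 3 - 3*Z)
Q(x) = 4 + 4*x
(d(6) + Q(U(-5, -2)))*b = ((3 - 3*6) + (4 + 4*(-1*(-5))))*3 = ((3 - 18) + (4 + 4*5))*3 = (-15 + (4 + 20))*3 = (-15 + 24)*3 = 9*3 = 27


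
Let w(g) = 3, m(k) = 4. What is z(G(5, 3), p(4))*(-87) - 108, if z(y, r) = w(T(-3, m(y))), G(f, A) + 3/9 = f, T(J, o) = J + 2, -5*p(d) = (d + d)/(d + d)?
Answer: -369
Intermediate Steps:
p(d) = -1/5 (p(d) = -(d + d)/(5*(d + d)) = -2*d/(5*(2*d)) = -2*d*1/(2*d)/5 = -1/5*1 = -1/5)
T(J, o) = 2 + J
G(f, A) = -1/3 + f
z(y, r) = 3
z(G(5, 3), p(4))*(-87) - 108 = 3*(-87) - 108 = -261 - 108 = -369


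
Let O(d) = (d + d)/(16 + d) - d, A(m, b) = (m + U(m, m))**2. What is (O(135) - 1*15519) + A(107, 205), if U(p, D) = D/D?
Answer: -602220/151 ≈ -3988.2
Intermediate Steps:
U(p, D) = 1
A(m, b) = (1 + m)**2 (A(m, b) = (m + 1)**2 = (1 + m)**2)
O(d) = -d + 2*d/(16 + d) (O(d) = (2*d)/(16 + d) - d = 2*d/(16 + d) - d = -d + 2*d/(16 + d))
(O(135) - 1*15519) + A(107, 205) = (-1*135*(14 + 135)/(16 + 135) - 1*15519) + (1 + 107)**2 = (-1*135*149/151 - 15519) + 108**2 = (-1*135*1/151*149 - 15519) + 11664 = (-20115/151 - 15519) + 11664 = -2363484/151 + 11664 = -602220/151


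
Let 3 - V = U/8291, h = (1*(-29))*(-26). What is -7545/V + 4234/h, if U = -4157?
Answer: -162220709/75478 ≈ -2149.2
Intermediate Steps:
h = 754 (h = -29*(-26) = 754)
V = 29030/8291 (V = 3 - (-4157)/8291 = 3 - 1*(-4157/8291) = 3 + 4157/8291 = 29030/8291 ≈ 3.5014)
-7545/V + 4234/h = -7545/29030/8291 + 4234/754 = -7545*8291/29030 + 4234*(1/754) = -12511119/5806 + 73/13 = -162220709/75478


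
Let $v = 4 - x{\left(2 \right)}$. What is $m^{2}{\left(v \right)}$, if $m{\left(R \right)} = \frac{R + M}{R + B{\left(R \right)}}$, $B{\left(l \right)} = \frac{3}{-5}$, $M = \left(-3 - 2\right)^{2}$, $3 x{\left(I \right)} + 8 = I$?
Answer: $\frac{24025}{729} \approx 32.956$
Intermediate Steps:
$x{\left(I \right)} = - \frac{8}{3} + \frac{I}{3}$
$M = 25$ ($M = \left(-5\right)^{2} = 25$)
$B{\left(l \right)} = - \frac{3}{5}$ ($B{\left(l \right)} = 3 \left(- \frac{1}{5}\right) = - \frac{3}{5}$)
$v = 6$ ($v = 4 - \left(- \frac{8}{3} + \frac{1}{3} \cdot 2\right) = 4 - \left(- \frac{8}{3} + \frac{2}{3}\right) = 4 - -2 = 4 + 2 = 6$)
$m{\left(R \right)} = \frac{25 + R}{- \frac{3}{5} + R}$ ($m{\left(R \right)} = \frac{R + 25}{R - \frac{3}{5}} = \frac{25 + R}{- \frac{3}{5} + R}$)
$m^{2}{\left(v \right)} = \left(\frac{5 \left(25 + 6\right)}{-3 + 5 \cdot 6}\right)^{2} = \left(5 \frac{1}{-3 + 30} \cdot 31\right)^{2} = \left(5 \cdot \frac{1}{27} \cdot 31\right)^{2} = \left(\frac{155}{27}\right)^{2} = \frac{24025}{729}$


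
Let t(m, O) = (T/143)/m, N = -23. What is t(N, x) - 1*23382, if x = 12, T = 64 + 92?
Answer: -5915658/253 ≈ -23382.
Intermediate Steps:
T = 156
t(m, O) = 12/(11*m) (t(m, O) = (156/143)/m = (156*(1/143))/m = 12/(11*m))
t(N, x) - 1*23382 = (12/11)/(-23) - 1*23382 = (12/11)*(-1/23) - 23382 = -12/253 - 23382 = -5915658/253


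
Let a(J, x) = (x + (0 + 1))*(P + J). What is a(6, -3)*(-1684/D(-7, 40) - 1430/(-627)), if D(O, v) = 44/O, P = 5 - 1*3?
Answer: -2710544/627 ≈ -4323.0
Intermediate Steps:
P = 2 (P = 5 - 3 = 2)
a(J, x) = (1 + x)*(2 + J) (a(J, x) = (x + (0 + 1))*(2 + J) = (x + 1)*(2 + J) = (1 + x)*(2 + J))
a(6, -3)*(-1684/D(-7, 40) - 1430/(-627)) = (2 + 6 + 2*(-3) + 6*(-3))*(-1684/(44/(-7)) - 1430/(-627)) = (2 + 6 - 6 - 18)*(-1684/(44*(-1/7)) - 1430*(-1/627)) = -16*(-1684/(-44/7) + 130/57) = -16*(-1684*(-7/44) + 130/57) = -16*(2947/11 + 130/57) = -16*169409/627 = -2710544/627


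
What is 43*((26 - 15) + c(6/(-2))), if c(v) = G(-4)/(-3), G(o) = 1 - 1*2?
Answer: 1462/3 ≈ 487.33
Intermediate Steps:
G(o) = -1 (G(o) = 1 - 2 = -1)
c(v) = ⅓ (c(v) = -1/(-3) = -1*(-⅓) = ⅓)
43*((26 - 15) + c(6/(-2))) = 43*((26 - 15) + ⅓) = 43*(11 + ⅓) = 43*(34/3) = 1462/3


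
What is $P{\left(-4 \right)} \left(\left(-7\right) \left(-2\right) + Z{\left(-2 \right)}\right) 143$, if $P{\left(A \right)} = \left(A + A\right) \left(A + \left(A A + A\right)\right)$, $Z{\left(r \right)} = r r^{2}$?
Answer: $-54912$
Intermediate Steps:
$Z{\left(r \right)} = r^{3}$
$P{\left(A \right)} = 2 A \left(A^{2} + 2 A\right)$ ($P{\left(A \right)} = 2 A \left(A + \left(A^{2} + A\right)\right) = 2 A \left(A + \left(A + A^{2}\right)\right) = 2 A \left(A^{2} + 2 A\right)$)
$P{\left(-4 \right)} \left(\left(-7\right) \left(-2\right) + Z{\left(-2 \right)}\right) 143 = 2 \left(-4\right)^{2} \left(2 - 4\right) \left(\left(-7\right) \left(-2\right) + \left(-2\right)^{3}\right) 143 = 2 \cdot 16 \left(-2\right) \left(14 - 8\right) 143 = \left(-64\right) 6 \cdot 143 = \left(-384\right) 143 = -54912$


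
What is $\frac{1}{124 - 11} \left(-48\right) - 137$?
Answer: $- \frac{15529}{113} \approx -137.42$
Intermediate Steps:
$\frac{1}{124 - 11} \left(-48\right) - 137 = \frac{1}{113} \left(-48\right) - 137 = - \frac{48}{113} - 137 = - \frac{15529}{113}$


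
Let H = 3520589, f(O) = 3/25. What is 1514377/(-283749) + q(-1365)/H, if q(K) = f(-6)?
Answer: -133287474350078/24974090204025 ≈ -5.3370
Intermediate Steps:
f(O) = 3/25 (f(O) = 3*(1/25) = 3/25)
q(K) = 3/25
1514377/(-283749) + q(-1365)/H = 1514377/(-283749) + (3/25)/3520589 = 1514377*(-1/283749) + (3/25)*(1/3520589) = -1514377/283749 + 3/88014725 = -133287474350078/24974090204025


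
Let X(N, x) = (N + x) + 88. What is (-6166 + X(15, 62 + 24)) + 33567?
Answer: 27590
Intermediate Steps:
X(N, x) = 88 + N + x
(-6166 + X(15, 62 + 24)) + 33567 = (-6166 + (88 + 15 + (62 + 24))) + 33567 = (-6166 + (88 + 15 + 86)) + 33567 = (-6166 + 189) + 33567 = -5977 + 33567 = 27590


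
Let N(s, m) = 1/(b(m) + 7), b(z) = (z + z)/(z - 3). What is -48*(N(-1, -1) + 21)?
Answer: -5072/5 ≈ -1014.4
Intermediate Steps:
b(z) = 2*z/(-3 + z) (b(z) = (2*z)/(-3 + z) = 2*z/(-3 + z))
N(s, m) = 1/(7 + 2*m/(-3 + m)) (N(s, m) = 1/(2*m/(-3 + m) + 7) = 1/(7 + 2*m/(-3 + m)))
-48*(N(-1, -1) + 21) = -48*((-3 - 1)/(3*(-7 + 3*(-1))) + 21) = -48*((1/3)*(-4)/(-7 - 3) + 21) = -48*((1/3)*(-4)/(-10) + 21) = -48*((1/3)*(-1/10)*(-4) + 21) = -48*(2/15 + 21) = -48*317/15 = -5072/5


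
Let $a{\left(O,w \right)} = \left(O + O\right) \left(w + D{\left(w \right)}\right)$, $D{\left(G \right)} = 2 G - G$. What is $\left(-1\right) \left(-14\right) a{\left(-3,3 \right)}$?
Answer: $-504$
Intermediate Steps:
$D{\left(G \right)} = G$
$a{\left(O,w \right)} = 4 O w$ ($a{\left(O,w \right)} = \left(O + O\right) \left(w + w\right) = 2 O 2 w = 4 O w$)
$\left(-1\right) \left(-14\right) a{\left(-3,3 \right)} = \left(-1\right) \left(-14\right) 4 \left(-3\right) 3 = 14 \left(-36\right) = -504$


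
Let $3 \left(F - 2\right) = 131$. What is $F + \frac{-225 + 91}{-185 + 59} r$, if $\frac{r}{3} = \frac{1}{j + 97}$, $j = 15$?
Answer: $\frac{35825}{784} \approx 45.695$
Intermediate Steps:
$r = \frac{3}{112}$ ($r = \frac{3}{15 + 97} = \frac{3}{112} \approx 0.026786$)
$F = \frac{137}{3}$ ($F = 2 + \frac{1}{3} \cdot 131 = 2 + \frac{131}{3} = \frac{137}{3} \approx 45.667$)
$F + \frac{-225 + 91}{-185 + 59} r = \frac{137}{3} + \frac{-225 + 91}{-185 + 59} \cdot \frac{3}{112} = \frac{137}{3} + - \frac{134}{-126} \cdot \frac{3}{112} = \frac{137}{3} + \left(-134\right) \left(- \frac{1}{126}\right) \frac{3}{112} = \frac{137}{3} + \frac{67}{63} \cdot \frac{3}{112} = \frac{137}{3} + \frac{67}{2352} = \frac{35825}{784}$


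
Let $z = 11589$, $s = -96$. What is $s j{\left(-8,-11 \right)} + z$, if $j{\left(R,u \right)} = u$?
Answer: $12645$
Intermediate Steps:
$s j{\left(-8,-11 \right)} + z = \left(-96\right) \left(-11\right) + 11589 = 1056 + 11589 = 12645$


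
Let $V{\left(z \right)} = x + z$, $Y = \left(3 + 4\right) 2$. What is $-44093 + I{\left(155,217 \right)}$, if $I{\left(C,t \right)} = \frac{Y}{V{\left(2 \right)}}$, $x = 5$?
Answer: $-44091$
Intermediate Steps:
$Y = 14$ ($Y = 7 \cdot 2 = 14$)
$V{\left(z \right)} = 5 + z$
$I{\left(C,t \right)} = 2$ ($I{\left(C,t \right)} = \frac{14}{5 + 2} = \frac{14}{7} = 14 \cdot \frac{1}{7} = 2$)
$-44093 + I{\left(155,217 \right)} = -44093 + 2 = -44091$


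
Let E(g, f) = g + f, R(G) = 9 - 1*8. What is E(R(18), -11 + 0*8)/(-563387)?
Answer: 10/563387 ≈ 1.7750e-5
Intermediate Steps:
R(G) = 1 (R(G) = 9 - 8 = 1)
E(g, f) = f + g
E(R(18), -11 + 0*8)/(-563387) = ((-11 + 0*8) + 1)/(-563387) = ((-11 + 0) + 1)*(-1/563387) = (-11 + 1)*(-1/563387) = -10*(-1/563387) = 10/563387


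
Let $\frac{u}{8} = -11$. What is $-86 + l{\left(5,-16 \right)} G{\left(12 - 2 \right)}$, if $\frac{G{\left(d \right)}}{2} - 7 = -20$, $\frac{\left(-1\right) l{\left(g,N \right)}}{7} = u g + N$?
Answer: $-83078$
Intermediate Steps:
$u = -88$ ($u = 8 \left(-11\right) = -88$)
$l{\left(g,N \right)} = - 7 N + 616 g$ ($l{\left(g,N \right)} = - 7 \left(- 88 g + N\right) = - 7 \left(N - 88 g\right) = - 7 N + 616 g$)
$G{\left(d \right)} = -26$ ($G{\left(d \right)} = 14 + 2 \left(-20\right) = 14 - 40 = -26$)
$-86 + l{\left(5,-16 \right)} G{\left(12 - 2 \right)} = -86 + \left(\left(-7\right) \left(-16\right) + 616 \cdot 5\right) \left(-26\right) = -86 + \left(112 + 3080\right) \left(-26\right) = -86 + 3192 \left(-26\right) = -86 - 82992 = -83078$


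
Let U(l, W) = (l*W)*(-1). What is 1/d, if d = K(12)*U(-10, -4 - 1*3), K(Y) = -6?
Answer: 1/420 ≈ 0.0023810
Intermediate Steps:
U(l, W) = -W*l (U(l, W) = (W*l)*(-1) = -W*l)
d = 420 (d = -(-6)*(-4 - 1*3)*(-10) = -(-6)*(-4 - 3)*(-10) = -(-6)*(-7)*(-10) = -6*(-70) = 420)
1/d = 1/420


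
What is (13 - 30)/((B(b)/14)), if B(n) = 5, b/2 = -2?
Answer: -238/5 ≈ -47.600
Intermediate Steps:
b = -4 (b = 2*(-2) = -4)
(13 - 30)/((B(b)/14)) = (13 - 30)/((5/14)) = -17/(5*(1/14)) = -17/(5/14) = (14/5)*(-17) = -238/5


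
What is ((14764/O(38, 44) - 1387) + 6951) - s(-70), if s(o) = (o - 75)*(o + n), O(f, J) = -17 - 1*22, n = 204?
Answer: 960002/39 ≈ 24615.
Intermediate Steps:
O(f, J) = -39 (O(f, J) = -17 - 22 = -39)
s(o) = (-75 + o)*(204 + o) (s(o) = (o - 75)*(o + 204) = (-75 + o)*(204 + o))
((14764/O(38, 44) - 1387) + 6951) - s(-70) = ((14764/(-39) - 1387) + 6951) - (-15300 + (-70)**2 + 129*(-70)) = ((14764*(-1/39) - 1387) + 6951) - (-15300 + 4900 - 9030) = ((-14764/39 - 1387) + 6951) - 1*(-19430) = (-68857/39 + 6951) + 19430 = 202232/39 + 19430 = 960002/39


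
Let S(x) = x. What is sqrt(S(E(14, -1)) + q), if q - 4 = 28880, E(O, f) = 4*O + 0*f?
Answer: 2*sqrt(7235) ≈ 170.12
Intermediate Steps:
E(O, f) = 4*O (E(O, f) = 4*O + 0 = 4*O)
q = 28884 (q = 4 + 28880 = 28884)
sqrt(S(E(14, -1)) + q) = sqrt(4*14 + 28884) = sqrt(56 + 28884) = sqrt(28940) = 2*sqrt(7235)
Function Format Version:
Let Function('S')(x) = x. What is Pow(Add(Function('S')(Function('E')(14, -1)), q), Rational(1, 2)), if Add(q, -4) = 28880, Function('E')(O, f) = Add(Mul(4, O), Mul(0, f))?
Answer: Mul(2, Pow(7235, Rational(1, 2))) ≈ 170.12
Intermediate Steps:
Function('E')(O, f) = Mul(4, O) (Function('E')(O, f) = Add(Mul(4, O), 0) = Mul(4, O))
q = 28884 (q = Add(4, 28880) = 28884)
Pow(Add(Function('S')(Function('E')(14, -1)), q), Rational(1, 2)) = Pow(Add(Mul(4, 14), 28884), Rational(1, 2)) = Pow(Add(56, 28884), Rational(1, 2)) = Pow(28940, Rational(1, 2)) = Mul(2, Pow(7235, Rational(1, 2)))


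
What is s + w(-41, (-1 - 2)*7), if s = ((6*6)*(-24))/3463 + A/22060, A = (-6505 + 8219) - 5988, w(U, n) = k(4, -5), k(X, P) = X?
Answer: 135857209/38196890 ≈ 3.5568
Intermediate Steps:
w(U, n) = 4
A = -4274 (A = 1714 - 5988 = -4274)
s = -16930351/38196890 (s = ((6*6)*(-24))/3463 - 4274/22060 = (36*(-24))*(1/3463) - 4274*1/22060 = -864*1/3463 - 2137/11030 = -864/3463 - 2137/11030 = -16930351/38196890 ≈ -0.44324)
s + w(-41, (-1 - 2)*7) = -16930351/38196890 + 4 = 135857209/38196890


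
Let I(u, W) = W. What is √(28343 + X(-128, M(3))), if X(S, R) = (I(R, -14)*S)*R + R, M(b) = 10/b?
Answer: √308877/3 ≈ 185.26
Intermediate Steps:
X(S, R) = R - 14*R*S (X(S, R) = (-14*S)*R + R = -14*R*S + R = R - 14*R*S)
√(28343 + X(-128, M(3))) = √(28343 + (10/3)*(1 - 14*(-128))) = √(28343 + (10*(⅓))*(1 + 1792)) = √(28343 + (10/3)*1793) = √(28343 + 17930/3) = √(102959/3) = √308877/3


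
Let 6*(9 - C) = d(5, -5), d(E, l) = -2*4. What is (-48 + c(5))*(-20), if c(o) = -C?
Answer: 3500/3 ≈ 1166.7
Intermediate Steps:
d(E, l) = -8
C = 31/3 (C = 9 - 1/6*(-8) = 9 + 4/3 = 31/3 ≈ 10.333)
c(o) = -31/3 (c(o) = -1*31/3 = -31/3)
(-48 + c(5))*(-20) = (-48 - 31/3)*(-20) = -175/3*(-20) = 3500/3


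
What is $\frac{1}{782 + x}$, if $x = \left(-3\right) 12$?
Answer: $\frac{1}{746} \approx 0.0013405$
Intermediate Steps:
$x = -36$
$\frac{1}{782 + x} = \frac{1}{782 - 36} = \frac{1}{746}$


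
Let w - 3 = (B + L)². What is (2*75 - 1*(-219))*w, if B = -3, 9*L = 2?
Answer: 35588/9 ≈ 3954.2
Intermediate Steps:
L = 2/9 (L = (⅑)*2 = 2/9 ≈ 0.22222)
w = 868/81 (w = 3 + (-3 + 2/9)² = 3 + (-25/9)² = 3 + 625/81 = 868/81 ≈ 10.716)
(2*75 - 1*(-219))*w = (2*75 - 1*(-219))*(868/81) = (150 + 219)*(868/81) = 369*(868/81) = 35588/9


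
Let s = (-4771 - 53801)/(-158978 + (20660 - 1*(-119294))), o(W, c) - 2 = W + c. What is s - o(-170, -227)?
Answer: 1893263/4756 ≈ 398.08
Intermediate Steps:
o(W, c) = 2 + W + c (o(W, c) = 2 + (W + c) = 2 + W + c)
s = 14643/4756 (s = -58572/(-158978 + (20660 + 119294)) = -58572/(-158978 + 139954) = -58572/(-19024) = -58572*(-1/19024) = 14643/4756 ≈ 3.0788)
s - o(-170, -227) = 14643/4756 - (2 - 170 - 227) = 14643/4756 - 1*(-395) = 14643/4756 + 395 = 1893263/4756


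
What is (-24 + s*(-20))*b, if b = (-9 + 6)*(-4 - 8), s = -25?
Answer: 17136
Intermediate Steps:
b = 36 (b = -3*(-12) = 36)
(-24 + s*(-20))*b = (-24 - 25*(-20))*36 = (-24 + 500)*36 = 476*36 = 17136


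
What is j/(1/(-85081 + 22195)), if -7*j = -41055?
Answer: -368826390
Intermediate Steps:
j = 5865 (j = -⅐*(-41055) = 5865)
j/(1/(-85081 + 22195)) = 5865/(1/(-85081 + 22195)) = 5865/(1/(-62886)) = 5865/(-1/62886) = 5865*(-62886) = -368826390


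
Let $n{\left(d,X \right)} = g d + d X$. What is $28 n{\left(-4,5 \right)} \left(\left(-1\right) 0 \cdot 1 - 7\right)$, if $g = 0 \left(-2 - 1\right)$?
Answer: $3920$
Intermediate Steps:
$g = 0$ ($g = 0 \left(-3\right) = 0$)
$n{\left(d,X \right)} = X d$ ($n{\left(d,X \right)} = 0 d + d X = 0 + X d = X d$)
$28 n{\left(-4,5 \right)} \left(\left(-1\right) 0 \cdot 1 - 7\right) = 28 \cdot 5 \left(-4\right) \left(\left(-1\right) 0 \cdot 1 - 7\right) = 28 \left(-20\right) \left(0 \cdot 1 - 7\right) = - 560 \left(0 - 7\right) = \left(-560\right) \left(-7\right) = 3920$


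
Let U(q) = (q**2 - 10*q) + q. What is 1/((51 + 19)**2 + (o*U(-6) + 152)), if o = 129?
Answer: 1/16662 ≈ 6.0017e-5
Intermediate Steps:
U(q) = q**2 - 9*q
1/((51 + 19)**2 + (o*U(-6) + 152)) = 1/((51 + 19)**2 + (129*(-6*(-9 - 6)) + 152)) = 1/(70**2 + (129*(-6*(-15)) + 152)) = 1/(4900 + (129*90 + 152)) = 1/(4900 + (11610 + 152)) = 1/(4900 + 11762) = 1/16662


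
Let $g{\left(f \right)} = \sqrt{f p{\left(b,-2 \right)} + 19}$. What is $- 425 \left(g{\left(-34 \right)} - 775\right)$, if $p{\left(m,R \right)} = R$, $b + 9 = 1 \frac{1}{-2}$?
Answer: $329375 - 425 \sqrt{87} \approx 3.2541 \cdot 10^{5}$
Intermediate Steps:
$b = - \frac{19}{2}$ ($b = -9 + 1 \frac{1}{-2} = -9 + 1 \left(- \frac{1}{2}\right) = -9 - \frac{1}{2} = - \frac{19}{2} \approx -9.5$)
$g{\left(f \right)} = \sqrt{19 - 2 f}$ ($g{\left(f \right)} = \sqrt{f \left(-2\right) + 19} = \sqrt{- 2 f + 19} = \sqrt{19 - 2 f}$)
$- 425 \left(g{\left(-34 \right)} - 775\right) = - 425 \left(\sqrt{19 - -68} - 775\right) = - 425 \left(\sqrt{19 + 68} - 775\right) = - 425 \left(\sqrt{87} - 775\right) = - 425 \left(-775 + \sqrt{87}\right) = 329375 - 425 \sqrt{87}$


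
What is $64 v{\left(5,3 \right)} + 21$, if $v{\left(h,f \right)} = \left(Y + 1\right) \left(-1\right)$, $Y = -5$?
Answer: $277$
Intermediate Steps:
$v{\left(h,f \right)} = 4$ ($v{\left(h,f \right)} = \left(-5 + 1\right) \left(-1\right) = \left(-4\right) \left(-1\right) = 4$)
$64 v{\left(5,3 \right)} + 21 = 64 \cdot 4 + 21 = 256 + 21 = 277$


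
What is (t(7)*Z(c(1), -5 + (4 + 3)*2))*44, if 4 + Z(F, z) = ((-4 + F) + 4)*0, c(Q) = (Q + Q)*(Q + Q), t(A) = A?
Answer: -1232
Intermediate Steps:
c(Q) = 4*Q² (c(Q) = (2*Q)*(2*Q) = 4*Q²)
Z(F, z) = -4 (Z(F, z) = -4 + ((-4 + F) + 4)*0 = -4 + F*0 = -4 + 0 = -4)
(t(7)*Z(c(1), -5 + (4 + 3)*2))*44 = (7*(-4))*44 = -28*44 = -1232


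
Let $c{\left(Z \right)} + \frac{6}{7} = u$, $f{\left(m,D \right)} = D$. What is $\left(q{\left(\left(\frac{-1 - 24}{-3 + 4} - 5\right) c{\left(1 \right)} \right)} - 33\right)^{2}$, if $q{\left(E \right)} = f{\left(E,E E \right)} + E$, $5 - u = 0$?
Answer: $\frac{561290151249}{2401} \approx 2.3377 \cdot 10^{8}$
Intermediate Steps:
$u = 5$ ($u = 5 - 0 = 5 + 0 = 5$)
$c{\left(Z \right)} = \frac{29}{7}$ ($c{\left(Z \right)} = - \frac{6}{7} + 5 = \frac{29}{7}$)
$q{\left(E \right)} = E + E^{2}$ ($q{\left(E \right)} = E E + E = E^{2} + E = E + E^{2}$)
$\left(q{\left(\left(\frac{-1 - 24}{-3 + 4} - 5\right) c{\left(1 \right)} \right)} - 33\right)^{2} = \left(\left(\frac{-1 - 24}{-3 + 4} - 5\right) \frac{29}{7} \left(1 + \left(\frac{-1 - 24}{-3 + 4} - 5\right) \frac{29}{7}\right) - 33\right)^{2} = \left(\left(\frac{-1 - 24}{1} - 5\right) \frac{29}{7} \left(1 + \left(\frac{-1 - 24}{1} - 5\right) \frac{29}{7}\right) - 33\right)^{2} = \left(\left(\left(-25\right) 1 - 5\right) \frac{29}{7} \left(1 + \left(\left(-25\right) 1 - 5\right) \frac{29}{7}\right) - 33\right)^{2} = \left(\left(-25 - 5\right) \frac{29}{7} \left(1 + \left(-25 - 5\right) \frac{29}{7}\right) - 33\right)^{2} = \left(\left(-30\right) \frac{29}{7} \left(1 - \frac{870}{7}\right) - 33\right)^{2} = \left(- \frac{870 \left(1 - \frac{870}{7}\right)}{7} - 33\right)^{2} = \left(\left(- \frac{870}{7}\right) \left(- \frac{863}{7}\right) - 33\right)^{2} = \left(\frac{750810}{49} - 33\right)^{2} = \left(\frac{749193}{49}\right)^{2} = \frac{561290151249}{2401}$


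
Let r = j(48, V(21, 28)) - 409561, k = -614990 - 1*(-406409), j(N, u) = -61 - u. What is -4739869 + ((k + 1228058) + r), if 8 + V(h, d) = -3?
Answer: -4130003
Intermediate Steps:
V(h, d) = -11 (V(h, d) = -8 - 3 = -11)
k = -208581 (k = -614990 + 406409 = -208581)
r = -409611 (r = (-61 - 1*(-11)) - 409561 = (-61 + 11) - 409561 = -50 - 409561 = -409611)
-4739869 + ((k + 1228058) + r) = -4739869 + ((-208581 + 1228058) - 409611) = -4739869 + (1019477 - 409611) = -4739869 + 609866 = -4130003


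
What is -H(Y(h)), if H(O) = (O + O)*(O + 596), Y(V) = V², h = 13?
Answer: -258570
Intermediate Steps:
H(O) = 2*O*(596 + O) (H(O) = (2*O)*(596 + O) = 2*O*(596 + O))
-H(Y(h)) = -2*13²*(596 + 13²) = -2*169*(596 + 169) = -2*169*765 = -1*258570 = -258570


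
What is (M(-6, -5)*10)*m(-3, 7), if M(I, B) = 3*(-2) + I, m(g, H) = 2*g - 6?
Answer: 1440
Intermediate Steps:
m(g, H) = -6 + 2*g
M(I, B) = -6 + I
(M(-6, -5)*10)*m(-3, 7) = ((-6 - 6)*10)*(-6 + 2*(-3)) = (-12*10)*(-6 - 6) = -120*(-12) = 1440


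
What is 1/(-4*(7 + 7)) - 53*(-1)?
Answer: 2967/56 ≈ 52.982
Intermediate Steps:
1/(-4*(7 + 7)) - 53*(-1) = 1/(-4*14) + 53 = 1/(-56) + 53 = -1/56 + 53 = 2967/56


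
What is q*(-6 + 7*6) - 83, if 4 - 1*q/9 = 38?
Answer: -11099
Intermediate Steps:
q = -306 (q = 36 - 9*38 = 36 - 342 = -306)
q*(-6 + 7*6) - 83 = -306*(-6 + 7*6) - 83 = -306*(-6 + 42) - 83 = -306*36 - 83 = -11016 - 83 = -11099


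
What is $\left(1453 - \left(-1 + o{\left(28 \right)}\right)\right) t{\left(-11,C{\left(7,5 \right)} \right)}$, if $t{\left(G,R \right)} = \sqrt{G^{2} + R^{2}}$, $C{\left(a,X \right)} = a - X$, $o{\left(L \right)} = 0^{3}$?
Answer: $7270 \sqrt{5} \approx 16256.0$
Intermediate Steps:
$o{\left(L \right)} = 0$
$\left(1453 - \left(-1 + o{\left(28 \right)}\right)\right) t{\left(-11,C{\left(7,5 \right)} \right)} = \left(1453 + \left(1 - 0\right)\right) \sqrt{\left(-11\right)^{2} + \left(7 - 5\right)^{2}} = \left(1453 + \left(1 + 0\right)\right) \sqrt{121 + \left(7 - 5\right)^{2}} = \left(1453 + 1\right) \sqrt{121 + 2^{2}} = 1454 \sqrt{121 + 4} = 1454 \sqrt{125} = 1454 \cdot 5 \sqrt{5} = 7270 \sqrt{5}$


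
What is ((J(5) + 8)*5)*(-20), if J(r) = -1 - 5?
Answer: -200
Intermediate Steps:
J(r) = -6
((J(5) + 8)*5)*(-20) = ((-6 + 8)*5)*(-20) = (2*5)*(-20) = 10*(-20) = -200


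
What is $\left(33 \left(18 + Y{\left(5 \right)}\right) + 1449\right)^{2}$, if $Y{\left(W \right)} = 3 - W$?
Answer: $3908529$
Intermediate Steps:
$\left(33 \left(18 + Y{\left(5 \right)}\right) + 1449\right)^{2} = \left(33 \left(18 + \left(3 - 5\right)\right) + 1449\right)^{2} = \left(33 \left(18 - 2\right) + 1449\right)^{2} = \left(33 \cdot 16 + 1449\right)^{2} = \left(528 + 1449\right)^{2} = 1977^{2} = 3908529$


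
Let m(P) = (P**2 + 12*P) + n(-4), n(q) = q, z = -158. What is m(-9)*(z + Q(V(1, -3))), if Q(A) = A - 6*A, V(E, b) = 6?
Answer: 5828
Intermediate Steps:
Q(A) = -5*A (Q(A) = A - 6*A = -5*A)
m(P) = -4 + P**2 + 12*P (m(P) = (P**2 + 12*P) - 4 = -4 + P**2 + 12*P)
m(-9)*(z + Q(V(1, -3))) = (-4 + (-9)**2 + 12*(-9))*(-158 - 5*6) = (-4 + 81 - 108)*(-158 - 30) = -31*(-188) = 5828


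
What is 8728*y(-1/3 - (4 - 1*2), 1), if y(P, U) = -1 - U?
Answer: -17456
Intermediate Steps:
8728*y(-1/3 - (4 - 1*2), 1) = 8728*(-1 - 1*1) = 8728*(-1 - 1) = 8728*(-2) = -17456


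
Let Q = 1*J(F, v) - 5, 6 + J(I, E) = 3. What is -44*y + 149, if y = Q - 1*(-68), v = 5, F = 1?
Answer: -2491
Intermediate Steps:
J(I, E) = -3 (J(I, E) = -6 + 3 = -3)
Q = -8 (Q = 1*(-3) - 5 = -3 - 5 = -8)
y = 60 (y = -8 - 1*(-68) = -8 + 68 = 60)
-44*y + 149 = -44*60 + 149 = -2640 + 149 = -2491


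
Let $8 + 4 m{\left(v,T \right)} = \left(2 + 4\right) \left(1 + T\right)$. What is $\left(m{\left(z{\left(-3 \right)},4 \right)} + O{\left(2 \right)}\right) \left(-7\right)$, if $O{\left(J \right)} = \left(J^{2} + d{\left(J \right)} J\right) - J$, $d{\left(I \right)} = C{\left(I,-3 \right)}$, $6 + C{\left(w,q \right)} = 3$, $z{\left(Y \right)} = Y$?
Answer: $- \frac{21}{2} \approx -10.5$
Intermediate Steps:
$m{\left(v,T \right)} = - \frac{1}{2} + \frac{3 T}{2}$ ($m{\left(v,T \right)} = -2 + \frac{\left(2 + 4\right) \left(1 + T\right)}{4} = -2 + \frac{6 \left(1 + T\right)}{4} = -2 + \frac{6 + 6 T}{4} = -2 + \left(\frac{3}{2} + \frac{3 T}{2}\right) = - \frac{1}{2} + \frac{3 T}{2}$)
$C{\left(w,q \right)} = -3$ ($C{\left(w,q \right)} = -6 + 3 = -3$)
$d{\left(I \right)} = -3$
$O{\left(J \right)} = J^{2} - 4 J$ ($O{\left(J \right)} = \left(J^{2} - 3 J\right) - J = J^{2} - 4 J$)
$\left(m{\left(z{\left(-3 \right)},4 \right)} + O{\left(2 \right)}\right) \left(-7\right) = \left(\left(- \frac{1}{2} + \frac{3}{2} \cdot 4\right) + 2 \left(-4 + 2\right)\right) \left(-7\right) = \left(\left(- \frac{1}{2} + 6\right) + 2 \left(-2\right)\right) \left(-7\right) = \left(\frac{11}{2} - 4\right) \left(-7\right) = \frac{3}{2} \left(-7\right) = - \frac{21}{2}$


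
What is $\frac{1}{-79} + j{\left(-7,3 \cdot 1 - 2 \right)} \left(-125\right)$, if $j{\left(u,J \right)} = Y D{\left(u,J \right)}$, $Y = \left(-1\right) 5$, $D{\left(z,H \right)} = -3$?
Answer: $- \frac{148126}{79} \approx -1875.0$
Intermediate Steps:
$Y = -5$
$j{\left(u,J \right)} = 15$ ($j{\left(u,J \right)} = \left(-5\right) \left(-3\right) = 15$)
$\frac{1}{-79} + j{\left(-7,3 \cdot 1 - 2 \right)} \left(-125\right) = \frac{1}{-79} + 15 \left(-125\right) = - \frac{1}{79} - 1875 = - \frac{148126}{79}$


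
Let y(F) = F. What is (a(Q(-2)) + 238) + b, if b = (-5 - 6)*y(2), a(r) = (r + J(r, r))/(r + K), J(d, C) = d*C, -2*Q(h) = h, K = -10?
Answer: 1942/9 ≈ 215.78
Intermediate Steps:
Q(h) = -h/2
J(d, C) = C*d
a(r) = (r + r**2)/(-10 + r) (a(r) = (r + r*r)/(r - 10) = (r + r**2)/(-10 + r))
b = -22 (b = (-5 - 6)*2 = -11*2 = -22)
(a(Q(-2)) + 238) + b = ((-1/2*(-2))*(1 - 1/2*(-2))/(-10 - 1/2*(-2)) + 238) - 22 = (1*(1 + 1)/(-10 + 1) + 238) - 22 = (1*2/(-9) + 238) - 22 = (1*(-1/9)*2 + 238) - 22 = (-2/9 + 238) - 22 = 2140/9 - 22 = 1942/9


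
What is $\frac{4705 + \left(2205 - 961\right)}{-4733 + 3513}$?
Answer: $- \frac{5949}{1220} \approx -4.8762$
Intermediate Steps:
$\frac{4705 + \left(2205 - 961\right)}{-4733 + 3513} = \frac{4705 + \left(2205 - 961\right)}{-1220} = \left(4705 + 1244\right) \left(- \frac{1}{1220}\right) = 5949 \left(- \frac{1}{1220}\right) = - \frac{5949}{1220}$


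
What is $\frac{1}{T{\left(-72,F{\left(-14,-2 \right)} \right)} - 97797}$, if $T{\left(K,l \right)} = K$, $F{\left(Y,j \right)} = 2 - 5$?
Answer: $- \frac{1}{97869} \approx -1.0218 \cdot 10^{-5}$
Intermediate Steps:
$F{\left(Y,j \right)} = -3$
$\frac{1}{T{\left(-72,F{\left(-14,-2 \right)} \right)} - 97797} = \frac{1}{-72 - 97797} = \frac{1}{-97869} = - \frac{1}{97869}$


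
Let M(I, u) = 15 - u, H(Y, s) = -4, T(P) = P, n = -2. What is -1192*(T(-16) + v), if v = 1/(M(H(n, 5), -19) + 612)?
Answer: 6159660/323 ≈ 19070.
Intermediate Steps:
v = 1/646 (v = 1/((15 - 1*(-19)) + 612) = 1/((15 + 19) + 612) = 1/(34 + 612) = 1/646 ≈ 0.0015480)
-1192*(T(-16) + v) = -1192*(-16 + 1/646) = -1192*(-10335/646) = 6159660/323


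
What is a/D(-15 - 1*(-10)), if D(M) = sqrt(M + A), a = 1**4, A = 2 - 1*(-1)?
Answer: -I*sqrt(2)/2 ≈ -0.70711*I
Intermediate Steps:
A = 3 (A = 2 + 1 = 3)
a = 1
D(M) = sqrt(3 + M) (D(M) = sqrt(M + 3) = sqrt(3 + M))
a/D(-15 - 1*(-10)) = 1/sqrt(3 + (-15 - 1*(-10))) = 1/sqrt(3 + (-15 + 10)) = 1/sqrt(3 - 5) = 1/sqrt(-2) = 1/(I*sqrt(2)) = 1*(-I*sqrt(2)/2) = -I*sqrt(2)/2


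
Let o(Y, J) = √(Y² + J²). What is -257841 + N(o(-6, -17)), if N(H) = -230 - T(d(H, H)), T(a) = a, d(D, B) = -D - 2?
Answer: -258069 + 5*√13 ≈ -2.5805e+5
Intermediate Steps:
d(D, B) = -2 - D
o(Y, J) = √(J² + Y²)
N(H) = -228 + H (N(H) = -230 - (-2 - H) = -230 + (2 + H) = -228 + H)
-257841 + N(o(-6, -17)) = -257841 + (-228 + √((-17)² + (-6)²)) = -257841 + (-228 + √(289 + 36)) = -257841 + (-228 + √325) = -257841 + (-228 + 5*√13) = -258069 + 5*√13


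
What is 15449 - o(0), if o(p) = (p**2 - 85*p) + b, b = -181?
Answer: 15630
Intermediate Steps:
o(p) = -181 + p**2 - 85*p (o(p) = (p**2 - 85*p) - 181 = -181 + p**2 - 85*p)
15449 - o(0) = 15449 - (-181 + 0**2 - 85*0) = 15449 - (-181 + 0 + 0) = 15449 - 1*(-181) = 15449 + 181 = 15630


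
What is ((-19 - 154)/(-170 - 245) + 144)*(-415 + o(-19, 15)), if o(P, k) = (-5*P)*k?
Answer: 12106466/83 ≈ 1.4586e+5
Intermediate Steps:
o(P, k) = -5*P*k
((-19 - 154)/(-170 - 245) + 144)*(-415 + o(-19, 15)) = ((-19 - 154)/(-170 - 245) + 144)*(-415 - 5*(-19)*15) = (-173/(-415) + 144)*(-415 + 1425) = (-173*(-1/415) + 144)*1010 = (173/415 + 144)*1010 = (59933/415)*1010 = 12106466/83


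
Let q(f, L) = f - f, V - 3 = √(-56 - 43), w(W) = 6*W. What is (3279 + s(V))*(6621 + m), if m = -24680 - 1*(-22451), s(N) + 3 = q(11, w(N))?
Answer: 14388192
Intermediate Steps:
V = 3 + 3*I*√11 (V = 3 + √(-56 - 43) = 3 + √(-99) = 3 + 3*I*√11 ≈ 3.0 + 9.9499*I)
q(f, L) = 0
s(N) = -3 (s(N) = -3 + 0 = -3)
m = -2229 (m = -24680 + 22451 = -2229)
(3279 + s(V))*(6621 + m) = (3279 - 3)*(6621 - 2229) = 3276*4392 = 14388192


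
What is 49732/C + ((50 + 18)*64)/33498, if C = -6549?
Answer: -272903548/36563067 ≈ -7.4639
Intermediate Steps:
49732/C + ((50 + 18)*64)/33498 = 49732/(-6549) + ((50 + 18)*64)/33498 = 49732*(-1/6549) + (68*64)*(1/33498) = -49732/6549 + 4352*(1/33498) = -49732/6549 + 2176/16749 = -272903548/36563067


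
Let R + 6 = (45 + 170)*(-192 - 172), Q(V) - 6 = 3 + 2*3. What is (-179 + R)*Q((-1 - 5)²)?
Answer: -1176675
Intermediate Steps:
Q(V) = 15 (Q(V) = 6 + (3 + 2*3) = 6 + (3 + 6) = 6 + 9 = 15)
R = -78266 (R = -6 + (45 + 170)*(-192 - 172) = -6 + 215*(-364) = -6 - 78260 = -78266)
(-179 + R)*Q((-1 - 5)²) = (-179 - 78266)*15 = -78445*15 = -1176675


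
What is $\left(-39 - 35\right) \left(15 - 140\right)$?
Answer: $9250$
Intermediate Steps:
$\left(-39 - 35\right) \left(15 - 140\right) = \left(-39 - 35\right) \left(-125\right) = \left(-74\right) \left(-125\right) = 9250$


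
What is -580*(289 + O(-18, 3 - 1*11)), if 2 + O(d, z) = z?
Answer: -161820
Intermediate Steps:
O(d, z) = -2 + z
-580*(289 + O(-18, 3 - 1*11)) = -580*(289 + (-2 + (3 - 1*11))) = -580*(289 + (-2 + (3 - 11))) = -580*(289 + (-2 - 8)) = -580*(289 - 10) = -580*279 = -161820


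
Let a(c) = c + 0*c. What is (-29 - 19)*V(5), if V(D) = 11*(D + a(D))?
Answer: -5280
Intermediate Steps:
a(c) = c (a(c) = c + 0 = c)
V(D) = 22*D (V(D) = 11*(D + D) = 11*(2*D) = 22*D)
(-29 - 19)*V(5) = (-29 - 19)*(22*5) = -48*110 = -5280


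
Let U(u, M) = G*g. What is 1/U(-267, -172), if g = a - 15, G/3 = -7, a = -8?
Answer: 1/483 ≈ 0.0020704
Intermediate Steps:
G = -21 (G = 3*(-7) = -21)
g = -23 (g = -8 - 15 = -23)
U(u, M) = 483 (U(u, M) = -21*(-23) = 483)
1/U(-267, -172) = 1/483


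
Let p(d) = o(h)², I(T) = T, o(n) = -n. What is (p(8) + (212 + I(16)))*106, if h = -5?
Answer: 26818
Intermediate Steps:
p(d) = 25 (p(d) = (-1*(-5))² = 5² = 25)
(p(8) + (212 + I(16)))*106 = (25 + (212 + 16))*106 = (25 + 228)*106 = 253*106 = 26818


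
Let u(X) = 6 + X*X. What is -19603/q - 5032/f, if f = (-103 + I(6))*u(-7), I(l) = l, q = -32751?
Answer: 269385037/174726585 ≈ 1.5418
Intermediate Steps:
u(X) = 6 + X²
f = -5335 (f = (-103 + 6)*(6 + (-7)²) = -97*(6 + 49) = -97*55 = -5335)
-19603/q - 5032/f = -19603/(-32751) - 5032/(-5335) = -19603*(-1/32751) - 5032*(-1/5335) = 19603/32751 + 5032/5335 = 269385037/174726585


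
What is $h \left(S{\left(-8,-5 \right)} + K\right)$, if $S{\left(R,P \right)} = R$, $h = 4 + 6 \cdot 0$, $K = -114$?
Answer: $-488$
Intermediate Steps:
$h = 4$ ($h = 4 + 0 = 4$)
$h \left(S{\left(-8,-5 \right)} + K\right) = 4 \left(-8 - 114\right) = 4 \left(-122\right) = -488$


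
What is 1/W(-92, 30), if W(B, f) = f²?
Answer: 1/900 ≈ 0.0011111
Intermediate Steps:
1/W(-92, 30) = 1/(30²) = 1/900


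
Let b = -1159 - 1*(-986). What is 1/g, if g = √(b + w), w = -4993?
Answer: -I*√574/1722 ≈ -0.013913*I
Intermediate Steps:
b = -173 (b = -1159 + 986 = -173)
g = 3*I*√574 (g = √(-173 - 4993) = √(-5166) = 3*I*√574 ≈ 71.875*I)
1/g = 1/(3*I*√574) = -I*√574/1722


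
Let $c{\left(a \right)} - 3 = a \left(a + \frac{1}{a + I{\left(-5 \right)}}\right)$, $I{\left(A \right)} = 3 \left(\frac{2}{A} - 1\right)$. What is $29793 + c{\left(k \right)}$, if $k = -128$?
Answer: $\frac{30525620}{661} \approx 46181.0$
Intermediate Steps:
$I{\left(A \right)} = -3 + \frac{6}{A}$ ($I{\left(A \right)} = 3 \left(-1 + \frac{2}{A}\right) = -3 + \frac{6}{A}$)
$c{\left(a \right)} = 3 + a \left(a + \frac{1}{- \frac{21}{5} + a}\right)$ ($c{\left(a \right)} = 3 + a \left(a + \frac{1}{a - \left(3 - \frac{6}{-5}\right)}\right) = 3 + a \left(a + \frac{1}{a + \left(-3 + 6 \left(- \frac{1}{5}\right)\right)}\right) = 3 + a \left(a + \frac{1}{a - \frac{21}{5}}\right) = 3 + a \left(a + \frac{1}{- \frac{21}{5} + a}\right)$)
$29793 + c{\left(k \right)} = 29793 + \frac{63 - -2560 - 5 \left(-128\right)^{3} + 21 \left(-128\right)^{2}}{21 - -640} = 29793 + \frac{63 + 2560 - -10485760 + 21 \cdot 16384}{21 + 640} = 29793 + \frac{63 + 2560 + 10485760 + 344064}{661} = 29793 + \frac{1}{661} \cdot 10832447 = 29793 + \frac{10832447}{661} = \frac{30525620}{661}$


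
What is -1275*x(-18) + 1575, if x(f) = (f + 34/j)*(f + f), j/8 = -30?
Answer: -1662255/2 ≈ -8.3113e+5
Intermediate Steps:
j = -240 (j = 8*(-30) = -240)
x(f) = 2*f*(-17/120 + f) (x(f) = (f + 34/(-240))*(f + f) = (f + 34*(-1/240))*(2*f) = (f - 17/120)*(2*f) = (-17/120 + f)*(2*f) = 2*f*(-17/120 + f))
-1275*x(-18) + 1575 = -85*(-18)*(-17 + 120*(-18))/4 + 1575 = -85*(-18)*(-17 - 2160)/4 + 1575 = -85*(-18)*(-2177)/4 + 1575 = -1275*6531/10 + 1575 = -1665405/2 + 1575 = -1662255/2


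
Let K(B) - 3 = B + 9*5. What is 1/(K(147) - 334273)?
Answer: -1/334078 ≈ -2.9933e-6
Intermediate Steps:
K(B) = 48 + B (K(B) = 3 + (B + 9*5) = 3 + (B + 45) = 3 + (45 + B) = 48 + B)
1/(K(147) - 334273) = 1/((48 + 147) - 334273) = 1/(195 - 334273) = 1/(-334078) = -1/334078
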